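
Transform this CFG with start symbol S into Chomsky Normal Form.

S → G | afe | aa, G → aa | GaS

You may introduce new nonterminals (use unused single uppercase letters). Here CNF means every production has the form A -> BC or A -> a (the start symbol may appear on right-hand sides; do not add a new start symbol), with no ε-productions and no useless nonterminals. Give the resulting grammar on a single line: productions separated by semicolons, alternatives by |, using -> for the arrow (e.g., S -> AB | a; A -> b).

S -> AA | AE | GF; A -> a; B -> f; C -> e; D -> AS; E -> BC; F -> AS; G -> AA | GD

No ε-productions.
After unit-elimination: S -> aa | GaS | afe; G -> aa | GaS.
TERM: introduce A -> a, C -> e, B -> f and substitute in every rule of length ≥2.
BIN: G -> GAS becomes G -> GD, D -> AS; S -> ABC becomes S -> AE, E -> BC; S -> GAS becomes S -> GF, F -> AS.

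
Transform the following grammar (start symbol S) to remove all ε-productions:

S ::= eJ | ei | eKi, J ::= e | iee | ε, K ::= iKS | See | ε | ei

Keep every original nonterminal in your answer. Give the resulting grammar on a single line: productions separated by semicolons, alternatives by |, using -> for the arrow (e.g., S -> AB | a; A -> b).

S -> e | eJ | ei | eKi; J -> e | iee; K -> ei | iS | See | iKS

Nullable set: {J, K}.
S -> eJ: J nullable, giving e | eJ.
S -> eKi: K nullable, giving eKi | ei.
Drop J -> ε.
Drop K -> ε.
K -> iKS: K nullable, giving iKS | iS.
Unchanged (no nullable symbols): S -> ei; J -> e; J -> iee; K -> See; K -> ei.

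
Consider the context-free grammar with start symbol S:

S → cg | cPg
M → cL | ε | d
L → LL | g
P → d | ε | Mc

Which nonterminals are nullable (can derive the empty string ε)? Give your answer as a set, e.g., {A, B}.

{M, P}

Directly nullable (have an ε-rule): {M, P}.
Not nullable: L, S — each has a terminal in every rule's right-hand side or depends on a non-nullable symbol.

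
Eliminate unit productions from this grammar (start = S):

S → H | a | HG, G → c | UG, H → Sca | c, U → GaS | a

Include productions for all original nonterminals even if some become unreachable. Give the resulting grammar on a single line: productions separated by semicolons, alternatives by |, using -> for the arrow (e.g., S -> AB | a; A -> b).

Unit productions: S->H.
Unit pairs (A ⇒* B via units): (S,H).
S: inherits non-unit rules of {H, S} → HG | Sca | a | c.
G: inherits non-unit rules of {G} → UG | c.
H: inherits non-unit rules of {H} → Sca | c.
U: inherits non-unit rules of {U} → GaS | a.

S -> a | c | HG | Sca; G -> c | UG; H -> c | Sca; U -> a | GaS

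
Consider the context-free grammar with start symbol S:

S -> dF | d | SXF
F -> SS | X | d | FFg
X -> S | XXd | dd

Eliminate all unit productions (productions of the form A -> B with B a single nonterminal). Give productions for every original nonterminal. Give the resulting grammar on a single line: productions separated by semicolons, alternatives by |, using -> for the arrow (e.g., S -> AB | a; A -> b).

Unit productions: F->X, X->S.
Unit pairs (A ⇒* B via units): (F,S), (F,X), (X,S).
S: inherits non-unit rules of {S} → SXF | d | dF.
F: inherits non-unit rules of {F, S, X} → FFg | SS | SXF | XXd | d | dF | dd.
X: inherits non-unit rules of {S, X} → SXF | XXd | d | dF | dd.

S -> d | dF | SXF; F -> d | SS | dF | dd | FFg | SXF | XXd; X -> d | dF | dd | SXF | XXd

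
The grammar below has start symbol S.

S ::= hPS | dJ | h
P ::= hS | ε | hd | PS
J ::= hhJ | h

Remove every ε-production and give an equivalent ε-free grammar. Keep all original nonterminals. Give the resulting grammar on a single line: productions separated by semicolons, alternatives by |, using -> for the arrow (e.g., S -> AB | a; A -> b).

Nullable set: {P}.
S -> hPS: P nullable, giving hPS | hS.
Drop P -> ε.
P -> PS: P nullable, giving PS | S.
Unchanged (no nullable symbols): S -> dJ; S -> h; J -> h; J -> hhJ; P -> hS; P -> hd.

S -> h | dJ | hS | hPS; J -> h | hhJ; P -> S | PS | hS | hd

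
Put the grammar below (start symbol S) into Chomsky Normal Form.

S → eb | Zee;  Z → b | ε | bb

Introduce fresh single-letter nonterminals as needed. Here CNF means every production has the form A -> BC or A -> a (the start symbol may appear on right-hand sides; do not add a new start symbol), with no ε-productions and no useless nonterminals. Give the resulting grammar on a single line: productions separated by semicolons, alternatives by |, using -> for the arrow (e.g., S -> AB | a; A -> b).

Nullable: {Z}; after ε-elimination: S -> eb | ee | Zee; Z -> b | bb.
No unit productions to eliminate.
TERM: introduce B -> b, A -> e and substitute in every rule of length ≥2.
BIN: S -> ZAA becomes S -> ZC, C -> AA.

S -> AA | AB | ZC; A -> e; B -> b; C -> AA; Z -> b | BB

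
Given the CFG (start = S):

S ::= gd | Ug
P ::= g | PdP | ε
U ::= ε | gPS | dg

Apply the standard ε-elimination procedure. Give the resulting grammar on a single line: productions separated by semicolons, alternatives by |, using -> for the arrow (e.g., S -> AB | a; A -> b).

Nullable set: {P, U}.
S -> Ug: U nullable, giving Ug | g.
Drop P -> ε.
P -> PdP: P, P nullable, giving Pd | PdP | d | dP.
Drop U -> ε.
U -> gPS: P nullable, giving gPS | gS.
Unchanged (no nullable symbols): S -> gd; P -> g; U -> dg.

S -> g | Ug | gd; P -> d | g | Pd | dP | PdP; U -> dg | gS | gPS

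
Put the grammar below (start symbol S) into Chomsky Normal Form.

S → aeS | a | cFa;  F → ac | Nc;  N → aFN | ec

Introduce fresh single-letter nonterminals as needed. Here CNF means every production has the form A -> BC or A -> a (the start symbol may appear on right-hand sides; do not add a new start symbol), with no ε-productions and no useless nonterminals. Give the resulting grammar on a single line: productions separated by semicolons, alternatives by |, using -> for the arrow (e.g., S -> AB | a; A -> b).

S -> a | AE | BG; A -> c; B -> a; C -> e; D -> FN; E -> FB; F -> BA | NA; G -> CS; N -> BD | CA

No ε-productions.
No unit productions to eliminate.
TERM: introduce B -> a, A -> c, C -> e and substitute in every rule of length ≥2.
BIN: N -> BFN becomes N -> BD, D -> FN; S -> AFB becomes S -> AE, E -> FB; S -> BCS becomes S -> BG, G -> CS.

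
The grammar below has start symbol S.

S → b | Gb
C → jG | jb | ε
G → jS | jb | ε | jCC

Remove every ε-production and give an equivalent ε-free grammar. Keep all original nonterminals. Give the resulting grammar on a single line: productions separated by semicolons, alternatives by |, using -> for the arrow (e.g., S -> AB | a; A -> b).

Nullable set: {C, G}.
S -> Gb: G nullable, giving Gb | b.
Drop C -> ε.
C -> jG: G nullable, giving j | jG.
Drop G -> ε.
G -> jCC: C, C nullable, giving j | jC | jCC.
Unchanged (no nullable symbols): S -> b; C -> jb; G -> jS; G -> jb.

S -> b | Gb; C -> j | jG | jb; G -> j | jC | jS | jb | jCC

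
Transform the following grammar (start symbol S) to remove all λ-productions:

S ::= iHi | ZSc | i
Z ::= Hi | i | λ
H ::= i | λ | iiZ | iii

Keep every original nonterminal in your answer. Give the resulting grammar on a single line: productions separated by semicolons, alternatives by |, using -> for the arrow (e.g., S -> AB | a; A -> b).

S -> i | Sc | ii | ZSc | iHi; H -> i | ii | iiZ | iii; Z -> i | Hi

Nullable set: {H, Z}.
S -> ZSc: Z nullable, giving Sc | ZSc.
S -> iHi: H nullable, giving iHi | ii.
Drop H -> λ.
H -> iiZ: Z nullable, giving ii | iiZ.
Drop Z -> λ.
Z -> Hi: H nullable, giving Hi | i.
Unchanged (no nullable symbols): S -> i; H -> i; H -> iii; Z -> i.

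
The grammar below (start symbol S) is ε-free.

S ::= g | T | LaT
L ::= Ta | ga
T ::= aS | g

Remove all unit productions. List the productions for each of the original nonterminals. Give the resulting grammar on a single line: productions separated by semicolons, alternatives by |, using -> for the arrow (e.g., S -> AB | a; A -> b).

Unit productions: S->T.
Unit pairs (A ⇒* B via units): (S,T).
S: inherits non-unit rules of {S, T} → LaT | aS | g.
L: inherits non-unit rules of {L} → Ta | ga.
T: inherits non-unit rules of {T} → aS | g.

S -> g | aS | LaT; L -> Ta | ga; T -> g | aS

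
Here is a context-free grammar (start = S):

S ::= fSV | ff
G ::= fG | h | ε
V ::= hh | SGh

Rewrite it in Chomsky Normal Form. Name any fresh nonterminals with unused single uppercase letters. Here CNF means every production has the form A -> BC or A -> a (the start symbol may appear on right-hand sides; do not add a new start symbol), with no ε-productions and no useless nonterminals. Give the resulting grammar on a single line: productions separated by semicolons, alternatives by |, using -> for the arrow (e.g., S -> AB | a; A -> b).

Nullable: {G}; after ε-elimination: S -> ff | fSV; G -> f | h | fG; V -> Sh | hh | SGh.
No unit productions to eliminate.
TERM: introduce A -> f, B -> h and substitute in every rule of length ≥2.
BIN: S -> ASV becomes S -> AC, C -> SV; V -> SGB becomes V -> SD, D -> GB.

S -> AA | AC; A -> f; B -> h; C -> SV; D -> GB; G -> f | h | AG; V -> BB | SB | SD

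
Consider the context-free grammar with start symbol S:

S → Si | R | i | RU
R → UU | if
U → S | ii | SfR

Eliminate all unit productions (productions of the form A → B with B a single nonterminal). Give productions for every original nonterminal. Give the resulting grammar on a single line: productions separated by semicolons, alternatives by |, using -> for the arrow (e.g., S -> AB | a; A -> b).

S -> i | RU | Si | UU | if; R -> UU | if; U -> i | RU | Si | UU | if | ii | SfR

Unit productions: S->R, U->S.
Unit pairs (A ⇒* B via units): (S,R), (U,R), (U,S).
S: inherits non-unit rules of {R, S} → RU | Si | UU | i | if.
R: inherits non-unit rules of {R} → UU | if.
U: inherits non-unit rules of {R, S, U} → RU | SfR | Si | UU | i | if | ii.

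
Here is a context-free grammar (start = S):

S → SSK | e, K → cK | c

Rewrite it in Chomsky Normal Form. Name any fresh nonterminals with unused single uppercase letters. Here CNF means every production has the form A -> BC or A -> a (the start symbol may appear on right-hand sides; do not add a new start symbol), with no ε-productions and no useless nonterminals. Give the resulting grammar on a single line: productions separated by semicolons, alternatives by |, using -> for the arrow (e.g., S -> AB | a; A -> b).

No ε-productions.
No unit productions to eliminate.
TERM: introduce A -> c and substitute in every rule of length ≥2.
BIN: S -> SSK becomes S -> SB, B -> SK.

S -> e | SB; A -> c; B -> SK; K -> c | AK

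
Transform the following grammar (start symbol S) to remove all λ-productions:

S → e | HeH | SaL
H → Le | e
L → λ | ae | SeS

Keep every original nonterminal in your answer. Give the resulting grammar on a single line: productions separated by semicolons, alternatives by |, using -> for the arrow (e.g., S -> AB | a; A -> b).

Nullable set: {L}.
S -> SaL: L nullable, giving Sa | SaL.
H -> Le: L nullable, giving Le | e.
Drop L -> λ.
Unchanged (no nullable symbols): S -> HeH; S -> e; H -> e; L -> SeS; L -> ae.

S -> e | Sa | HeH | SaL; H -> e | Le; L -> ae | SeS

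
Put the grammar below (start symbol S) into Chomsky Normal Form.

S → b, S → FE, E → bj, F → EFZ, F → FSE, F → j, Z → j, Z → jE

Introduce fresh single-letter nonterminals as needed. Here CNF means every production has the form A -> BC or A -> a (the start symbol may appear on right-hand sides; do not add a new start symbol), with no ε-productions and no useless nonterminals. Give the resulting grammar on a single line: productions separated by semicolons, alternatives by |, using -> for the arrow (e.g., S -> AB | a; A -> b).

No ε-productions.
No unit productions to eliminate.
TERM: introduce A -> b, B -> j and substitute in every rule of length ≥2.
BIN: F -> EFZ becomes F -> EC, C -> FZ; F -> FSE becomes F -> FD, D -> SE.

S -> b | FE; A -> b; B -> j; C -> FZ; D -> SE; E -> AB; F -> j | EC | FD; Z -> j | BE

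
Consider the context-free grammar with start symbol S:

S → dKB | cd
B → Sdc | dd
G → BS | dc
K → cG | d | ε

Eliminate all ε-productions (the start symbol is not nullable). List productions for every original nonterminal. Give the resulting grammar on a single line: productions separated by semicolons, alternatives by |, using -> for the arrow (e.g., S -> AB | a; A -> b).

Nullable set: {K}.
S -> dKB: K nullable, giving dB | dKB.
Drop K -> ε.
Unchanged (no nullable symbols): S -> cd; B -> Sdc; B -> dd; G -> BS; G -> dc; K -> cG; K -> d.

S -> cd | dB | dKB; B -> dd | Sdc; G -> BS | dc; K -> d | cG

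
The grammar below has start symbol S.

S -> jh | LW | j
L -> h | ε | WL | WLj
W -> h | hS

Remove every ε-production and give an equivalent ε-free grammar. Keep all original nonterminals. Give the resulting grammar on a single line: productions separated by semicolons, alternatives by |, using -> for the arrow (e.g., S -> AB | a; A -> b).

S -> W | j | LW | jh; L -> W | h | WL | Wj | WLj; W -> h | hS

Nullable set: {L}.
S -> LW: L nullable, giving LW | W.
Drop L -> ε.
L -> WL: L nullable, giving W | WL.
L -> WLj: L nullable, giving WLj | Wj.
Unchanged (no nullable symbols): S -> j; S -> jh; L -> h; W -> h; W -> hS.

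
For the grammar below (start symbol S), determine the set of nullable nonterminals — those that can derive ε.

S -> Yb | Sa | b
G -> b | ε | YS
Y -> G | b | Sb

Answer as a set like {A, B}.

{G, Y}

Directly nullable (have an ε-rule): {G}.
Y is nullable via Y -> G (every symbol on the right is already known nullable).
Not nullable: S — each has a terminal in every rule's right-hand side or depends on a non-nullable symbol.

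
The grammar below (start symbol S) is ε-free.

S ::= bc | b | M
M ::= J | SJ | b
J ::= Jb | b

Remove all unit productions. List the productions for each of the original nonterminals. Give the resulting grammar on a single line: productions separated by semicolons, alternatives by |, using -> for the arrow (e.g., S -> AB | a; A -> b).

S -> b | Jb | SJ | bc; J -> b | Jb; M -> b | Jb | SJ

Unit productions: M->J, S->M.
Unit pairs (A ⇒* B via units): (M,J), (S,J), (S,M).
S: inherits non-unit rules of {J, M, S} → Jb | SJ | b | bc.
J: inherits non-unit rules of {J} → Jb | b.
M: inherits non-unit rules of {J, M} → Jb | SJ | b.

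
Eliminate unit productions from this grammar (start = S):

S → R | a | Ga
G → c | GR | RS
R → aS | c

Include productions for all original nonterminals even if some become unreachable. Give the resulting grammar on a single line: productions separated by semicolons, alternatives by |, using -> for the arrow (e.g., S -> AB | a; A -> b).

S -> a | c | Ga | aS; G -> c | GR | RS; R -> c | aS

Unit productions: S->R.
Unit pairs (A ⇒* B via units): (S,R).
S: inherits non-unit rules of {R, S} → Ga | a | aS | c.
G: inherits non-unit rules of {G} → GR | RS | c.
R: inherits non-unit rules of {R} → aS | c.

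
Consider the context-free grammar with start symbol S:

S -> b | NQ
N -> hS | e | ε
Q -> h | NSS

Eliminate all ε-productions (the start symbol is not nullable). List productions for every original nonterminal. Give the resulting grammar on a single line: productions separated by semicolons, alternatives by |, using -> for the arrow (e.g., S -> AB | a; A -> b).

S -> Q | b | NQ; N -> e | hS; Q -> h | SS | NSS

Nullable set: {N}.
S -> NQ: N nullable, giving NQ | Q.
Drop N -> ε.
Q -> NSS: N nullable, giving NSS | SS.
Unchanged (no nullable symbols): S -> b; N -> e; N -> hS; Q -> h.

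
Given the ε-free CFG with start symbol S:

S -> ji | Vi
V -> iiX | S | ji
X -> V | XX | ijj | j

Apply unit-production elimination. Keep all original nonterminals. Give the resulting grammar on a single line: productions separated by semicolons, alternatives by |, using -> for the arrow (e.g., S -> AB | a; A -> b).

S -> Vi | ji; V -> Vi | ji | iiX; X -> j | Vi | XX | ji | iiX | ijj

Unit productions: V->S, X->V.
Unit pairs (A ⇒* B via units): (V,S), (X,S), (X,V).
S: inherits non-unit rules of {S} → Vi | ji.
V: inherits non-unit rules of {S, V} → Vi | iiX | ji.
X: inherits non-unit rules of {S, V, X} → Vi | XX | iiX | ijj | j | ji.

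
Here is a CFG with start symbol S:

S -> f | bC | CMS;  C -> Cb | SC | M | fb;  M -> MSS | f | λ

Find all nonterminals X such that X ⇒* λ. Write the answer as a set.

Directly nullable (have an ε-rule): {M}.
C is nullable via C -> M (every symbol on the right is already known nullable).
Not nullable: S — each has a terminal in every rule's right-hand side or depends on a non-nullable symbol.

{C, M}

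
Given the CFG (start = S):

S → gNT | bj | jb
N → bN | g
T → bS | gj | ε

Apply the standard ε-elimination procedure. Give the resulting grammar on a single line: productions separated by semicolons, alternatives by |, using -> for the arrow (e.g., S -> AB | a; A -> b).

Nullable set: {T}.
S -> gNT: T nullable, giving gN | gNT.
Drop T -> ε.
Unchanged (no nullable symbols): S -> bj; S -> jb; N -> bN; N -> g; T -> bS; T -> gj.

S -> bj | gN | jb | gNT; N -> g | bN; T -> bS | gj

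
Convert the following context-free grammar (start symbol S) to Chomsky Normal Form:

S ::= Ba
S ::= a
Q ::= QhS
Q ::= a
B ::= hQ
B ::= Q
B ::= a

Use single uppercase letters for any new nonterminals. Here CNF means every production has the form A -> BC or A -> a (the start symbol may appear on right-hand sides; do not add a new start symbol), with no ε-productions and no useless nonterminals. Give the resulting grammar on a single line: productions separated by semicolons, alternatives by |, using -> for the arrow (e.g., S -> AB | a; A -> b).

No ε-productions.
After unit-elimination: S -> a | Ba; B -> a | hQ | QhS; Q -> a | QhS.
TERM: introduce C -> a, A -> h and substitute in every rule of length ≥2.
BIN: B -> QAS becomes B -> QD, D -> AS; Q -> QAS becomes Q -> QE, E -> AS.

S -> a | BC; A -> h; B -> a | AQ | QD; C -> a; D -> AS; E -> AS; Q -> a | QE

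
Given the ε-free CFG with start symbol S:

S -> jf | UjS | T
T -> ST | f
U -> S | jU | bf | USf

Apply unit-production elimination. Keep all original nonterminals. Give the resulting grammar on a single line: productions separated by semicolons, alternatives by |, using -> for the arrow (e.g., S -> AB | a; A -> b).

Unit productions: S->T, U->S.
Unit pairs (A ⇒* B via units): (S,T), (U,S), (U,T).
S: inherits non-unit rules of {S, T} → ST | UjS | f | jf.
T: inherits non-unit rules of {T} → ST | f.
U: inherits non-unit rules of {S, T, U} → ST | USf | UjS | bf | f | jU | jf.

S -> f | ST | jf | UjS; T -> f | ST; U -> f | ST | bf | jU | jf | USf | UjS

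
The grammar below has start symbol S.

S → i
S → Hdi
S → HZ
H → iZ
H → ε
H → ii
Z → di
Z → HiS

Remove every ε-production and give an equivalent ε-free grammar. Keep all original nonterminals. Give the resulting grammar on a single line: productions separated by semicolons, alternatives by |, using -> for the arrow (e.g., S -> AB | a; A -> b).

S -> Z | i | HZ | di | Hdi; H -> iZ | ii; Z -> di | iS | HiS

Nullable set: {H}.
S -> HZ: H nullable, giving HZ | Z.
S -> Hdi: H nullable, giving Hdi | di.
Drop H -> ε.
Z -> HiS: H nullable, giving HiS | iS.
Unchanged (no nullable symbols): S -> i; H -> iZ; H -> ii; Z -> di.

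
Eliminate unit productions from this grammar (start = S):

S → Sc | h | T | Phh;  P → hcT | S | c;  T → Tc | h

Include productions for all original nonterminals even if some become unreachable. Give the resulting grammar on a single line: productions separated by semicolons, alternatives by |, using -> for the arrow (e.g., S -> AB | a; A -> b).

Unit productions: P->S, S->T.
Unit pairs (A ⇒* B via units): (P,S), (P,T), (S,T).
S: inherits non-unit rules of {S, T} → Phh | Sc | Tc | h.
P: inherits non-unit rules of {P, S, T} → Phh | Sc | Tc | c | h | hcT.
T: inherits non-unit rules of {T} → Tc | h.

S -> h | Sc | Tc | Phh; P -> c | h | Sc | Tc | Phh | hcT; T -> h | Tc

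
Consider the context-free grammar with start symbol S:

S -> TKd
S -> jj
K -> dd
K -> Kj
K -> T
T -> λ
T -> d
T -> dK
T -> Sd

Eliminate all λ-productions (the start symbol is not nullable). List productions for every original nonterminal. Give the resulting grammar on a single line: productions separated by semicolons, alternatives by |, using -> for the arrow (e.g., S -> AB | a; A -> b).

Nullable set: {K, T}.
S -> TKd: T, K nullable, giving Kd | TKd | Td | d.
K -> Kj: K nullable, giving Kj | j.
K -> T: T nullable, giving T.
Drop T -> λ.
T -> dK: K nullable, giving d | dK.
Unchanged (no nullable symbols): S -> jj; K -> dd; T -> Sd; T -> d.

S -> d | Kd | Td | jj | TKd; K -> T | j | Kj | dd; T -> d | Sd | dK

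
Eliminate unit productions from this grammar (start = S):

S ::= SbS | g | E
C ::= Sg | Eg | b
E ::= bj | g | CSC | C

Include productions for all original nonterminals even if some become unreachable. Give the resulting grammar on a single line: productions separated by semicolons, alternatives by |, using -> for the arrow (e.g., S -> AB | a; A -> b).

S -> b | g | Eg | Sg | bj | CSC | SbS; C -> b | Eg | Sg; E -> b | g | Eg | Sg | bj | CSC

Unit productions: E->C, S->E.
Unit pairs (A ⇒* B via units): (E,C), (S,C), (S,E).
S: inherits non-unit rules of {C, E, S} → CSC | Eg | SbS | Sg | b | bj | g.
C: inherits non-unit rules of {C} → Eg | Sg | b.
E: inherits non-unit rules of {C, E} → CSC | Eg | Sg | b | bj | g.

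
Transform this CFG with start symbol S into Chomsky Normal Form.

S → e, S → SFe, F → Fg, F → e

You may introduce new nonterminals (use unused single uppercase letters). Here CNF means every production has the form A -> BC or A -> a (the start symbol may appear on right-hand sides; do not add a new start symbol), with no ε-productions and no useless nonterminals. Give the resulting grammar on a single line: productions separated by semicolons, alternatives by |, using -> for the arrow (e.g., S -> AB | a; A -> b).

No ε-productions.
No unit productions to eliminate.
TERM: introduce B -> e, A -> g and substitute in every rule of length ≥2.
BIN: S -> SFB becomes S -> SC, C -> FB.

S -> e | SC; A -> g; B -> e; C -> FB; F -> e | FA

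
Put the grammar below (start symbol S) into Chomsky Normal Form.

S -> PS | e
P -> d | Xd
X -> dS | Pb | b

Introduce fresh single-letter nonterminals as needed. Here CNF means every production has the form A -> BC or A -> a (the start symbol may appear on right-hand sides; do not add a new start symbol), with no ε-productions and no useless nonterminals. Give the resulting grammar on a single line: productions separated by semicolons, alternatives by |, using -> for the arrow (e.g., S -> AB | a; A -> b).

No ε-productions.
No unit productions to eliminate.
TERM: introduce B -> b, A -> d and substitute in every rule of length ≥2.

S -> e | PS; A -> d; B -> b; P -> d | XA; X -> b | AS | PB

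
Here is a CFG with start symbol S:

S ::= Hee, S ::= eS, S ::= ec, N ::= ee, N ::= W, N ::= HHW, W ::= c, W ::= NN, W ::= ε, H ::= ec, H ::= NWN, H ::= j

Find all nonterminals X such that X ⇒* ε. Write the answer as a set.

{H, N, W}

Directly nullable (have an ε-rule): {W}.
N is nullable via N -> W (every symbol on the right is already known nullable).
H is nullable via H -> NWN (every symbol on the right is already known nullable).
Not nullable: S — each has a terminal in every rule's right-hand side or depends on a non-nullable symbol.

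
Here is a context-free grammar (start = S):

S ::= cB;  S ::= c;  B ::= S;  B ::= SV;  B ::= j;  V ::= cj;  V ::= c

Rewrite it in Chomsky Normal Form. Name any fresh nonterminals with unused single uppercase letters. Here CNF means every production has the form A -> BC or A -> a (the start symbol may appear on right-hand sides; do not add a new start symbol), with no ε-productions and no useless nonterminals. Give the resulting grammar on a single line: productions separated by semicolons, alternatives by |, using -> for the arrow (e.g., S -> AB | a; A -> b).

No ε-productions.
After unit-elimination: S -> c | cB; B -> c | j | SV | cB; V -> c | cj.
TERM: introduce A -> c, C -> j and substitute in every rule of length ≥2.

S -> c | AB; A -> c; B -> c | j | AB | SV; C -> j; V -> c | AC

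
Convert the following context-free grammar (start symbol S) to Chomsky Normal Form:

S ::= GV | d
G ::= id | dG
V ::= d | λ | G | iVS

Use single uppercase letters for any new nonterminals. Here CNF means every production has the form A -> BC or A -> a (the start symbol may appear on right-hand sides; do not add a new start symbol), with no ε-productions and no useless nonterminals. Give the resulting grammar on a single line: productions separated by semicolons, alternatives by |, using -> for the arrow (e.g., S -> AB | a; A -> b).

S -> d | AG | BA | GV; A -> d; B -> i; C -> VS; G -> AG | BA; V -> d | AG | BA | BC | BS

Nullable: {V}; after ε-elimination: S -> G | d | GV; G -> dG | id; V -> G | d | iS | iVS.
After unit-elimination: S -> d | GV | dG | id; G -> dG | id; V -> d | dG | iS | id | iVS.
TERM: introduce A -> d, B -> i and substitute in every rule of length ≥2.
BIN: V -> BVS becomes V -> BC, C -> VS.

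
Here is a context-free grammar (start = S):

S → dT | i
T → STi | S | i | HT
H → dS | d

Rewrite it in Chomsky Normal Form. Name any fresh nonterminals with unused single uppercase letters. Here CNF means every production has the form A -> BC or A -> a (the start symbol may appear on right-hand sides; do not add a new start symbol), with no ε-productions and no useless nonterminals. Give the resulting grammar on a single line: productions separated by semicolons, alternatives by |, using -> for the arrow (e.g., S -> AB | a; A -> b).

No ε-productions.
After unit-elimination: S -> i | dT; H -> d | dS; T -> i | HT | dT | STi.
TERM: introduce A -> d, B -> i and substitute in every rule of length ≥2.
BIN: T -> STB becomes T -> SC, C -> TB.

S -> i | AT; A -> d; B -> i; C -> TB; H -> d | AS; T -> i | AT | HT | SC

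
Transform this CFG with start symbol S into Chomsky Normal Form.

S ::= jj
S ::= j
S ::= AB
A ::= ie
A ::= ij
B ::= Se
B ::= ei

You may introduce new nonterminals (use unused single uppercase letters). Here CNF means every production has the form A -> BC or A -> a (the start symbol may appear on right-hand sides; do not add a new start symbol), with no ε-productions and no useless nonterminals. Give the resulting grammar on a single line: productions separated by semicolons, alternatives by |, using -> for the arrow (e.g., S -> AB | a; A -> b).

No ε-productions.
No unit productions to eliminate.
TERM: introduce D -> e, C -> i, E -> j and substitute in every rule of length ≥2.

S -> j | AB | EE; A -> CD | CE; B -> DC | SD; C -> i; D -> e; E -> j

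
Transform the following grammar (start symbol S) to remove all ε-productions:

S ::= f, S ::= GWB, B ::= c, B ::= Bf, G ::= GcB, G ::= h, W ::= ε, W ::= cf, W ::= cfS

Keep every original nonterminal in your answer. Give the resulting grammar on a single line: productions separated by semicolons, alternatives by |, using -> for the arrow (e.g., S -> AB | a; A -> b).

S -> f | GB | GWB; B -> c | Bf; G -> h | GcB; W -> cf | cfS

Nullable set: {W}.
S -> GWB: W nullable, giving GB | GWB.
Drop W -> ε.
Unchanged (no nullable symbols): S -> f; B -> Bf; B -> c; G -> GcB; G -> h; W -> cf; W -> cfS.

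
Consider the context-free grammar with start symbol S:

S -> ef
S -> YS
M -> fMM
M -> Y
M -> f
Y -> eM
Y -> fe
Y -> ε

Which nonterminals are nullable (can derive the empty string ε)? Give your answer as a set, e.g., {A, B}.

{M, Y}

Directly nullable (have an ε-rule): {Y}.
M is nullable via M -> Y (every symbol on the right is already known nullable).
Not nullable: S — each has a terminal in every rule's right-hand side or depends on a non-nullable symbol.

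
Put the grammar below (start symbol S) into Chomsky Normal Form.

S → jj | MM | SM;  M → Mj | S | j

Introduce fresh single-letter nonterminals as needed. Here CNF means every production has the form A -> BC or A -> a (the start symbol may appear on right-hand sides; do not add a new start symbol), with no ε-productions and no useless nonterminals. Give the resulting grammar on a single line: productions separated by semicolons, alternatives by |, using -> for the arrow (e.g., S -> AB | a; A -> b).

No ε-productions.
After unit-elimination: S -> MM | SM | jj; M -> j | MM | Mj | SM | jj.
TERM: introduce A -> j and substitute in every rule of length ≥2.

S -> AA | MM | SM; A -> j; M -> j | AA | MA | MM | SM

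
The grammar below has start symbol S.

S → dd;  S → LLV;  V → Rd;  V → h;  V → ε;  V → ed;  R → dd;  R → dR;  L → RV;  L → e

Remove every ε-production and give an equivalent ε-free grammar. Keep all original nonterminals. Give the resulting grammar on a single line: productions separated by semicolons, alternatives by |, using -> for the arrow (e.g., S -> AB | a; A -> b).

Nullable set: {V}.
S -> LLV: V nullable, giving LL | LLV.
L -> RV: V nullable, giving R | RV.
Drop V -> ε.
Unchanged (no nullable symbols): S -> dd; L -> e; R -> dR; R -> dd; V -> Rd; V -> ed; V -> h.

S -> LL | dd | LLV; L -> R | e | RV; R -> dR | dd; V -> h | Rd | ed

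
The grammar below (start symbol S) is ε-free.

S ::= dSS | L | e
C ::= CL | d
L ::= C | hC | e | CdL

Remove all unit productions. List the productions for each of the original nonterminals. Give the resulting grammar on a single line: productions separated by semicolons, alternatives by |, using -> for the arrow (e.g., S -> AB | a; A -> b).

Unit productions: L->C, S->L.
Unit pairs (A ⇒* B via units): (L,C), (S,C), (S,L).
S: inherits non-unit rules of {C, L, S} → CL | CdL | d | dSS | e | hC.
C: inherits non-unit rules of {C} → CL | d.
L: inherits non-unit rules of {C, L} → CL | CdL | d | e | hC.

S -> d | e | CL | hC | CdL | dSS; C -> d | CL; L -> d | e | CL | hC | CdL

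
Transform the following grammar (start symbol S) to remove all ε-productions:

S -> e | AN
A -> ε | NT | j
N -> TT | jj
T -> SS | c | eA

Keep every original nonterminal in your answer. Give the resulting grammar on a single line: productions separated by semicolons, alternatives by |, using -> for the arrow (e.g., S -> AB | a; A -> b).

Nullable set: {A}.
S -> AN: A nullable, giving AN | N.
Drop A -> ε.
T -> eA: A nullable, giving e | eA.
Unchanged (no nullable symbols): S -> e; A -> NT; A -> j; N -> TT; N -> jj; T -> SS; T -> c.

S -> N | e | AN; A -> j | NT; N -> TT | jj; T -> c | e | SS | eA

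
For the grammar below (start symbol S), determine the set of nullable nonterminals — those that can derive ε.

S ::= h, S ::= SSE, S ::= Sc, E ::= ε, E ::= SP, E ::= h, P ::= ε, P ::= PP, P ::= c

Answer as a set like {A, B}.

Directly nullable (have an ε-rule): {E, P}.
Not nullable: S — each has a terminal in every rule's right-hand side or depends on a non-nullable symbol.

{E, P}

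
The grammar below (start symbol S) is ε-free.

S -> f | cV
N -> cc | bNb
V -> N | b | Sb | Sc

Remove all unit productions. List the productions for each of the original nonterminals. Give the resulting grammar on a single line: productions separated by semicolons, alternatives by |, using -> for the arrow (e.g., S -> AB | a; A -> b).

S -> f | cV; N -> cc | bNb; V -> b | Sb | Sc | cc | bNb

Unit productions: V->N.
Unit pairs (A ⇒* B via units): (V,N).
S: inherits non-unit rules of {S} → cV | f.
N: inherits non-unit rules of {N} → bNb | cc.
V: inherits non-unit rules of {N, V} → Sb | Sc | b | bNb | cc.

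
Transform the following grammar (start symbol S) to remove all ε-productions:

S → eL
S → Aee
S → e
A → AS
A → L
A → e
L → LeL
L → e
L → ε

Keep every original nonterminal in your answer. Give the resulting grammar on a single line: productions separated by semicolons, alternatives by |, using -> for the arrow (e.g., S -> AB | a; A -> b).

S -> e | eL | ee | Aee; A -> L | S | e | AS; L -> e | Le | eL | LeL

Nullable set: {A, L}.
S -> Aee: A nullable, giving Aee | ee.
S -> eL: L nullable, giving e | eL.
A -> AS: A nullable, giving AS | S.
A -> L: L nullable, giving L.
Drop L -> ε.
L -> LeL: L, L nullable, giving Le | LeL | e | eL.
Unchanged (no nullable symbols): S -> e; A -> e; L -> e.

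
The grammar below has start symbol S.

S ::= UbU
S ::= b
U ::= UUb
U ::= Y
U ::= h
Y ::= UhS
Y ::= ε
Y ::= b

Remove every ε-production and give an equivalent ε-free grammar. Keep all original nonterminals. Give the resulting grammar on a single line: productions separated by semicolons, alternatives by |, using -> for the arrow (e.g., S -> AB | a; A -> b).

Nullable set: {U, Y}.
S -> UbU: U, U nullable, giving Ub | UbU | b | bU.
U -> UUb: U, U nullable, giving UUb | Ub | b.
U -> Y: Y nullable, giving Y.
Drop Y -> ε.
Y -> UhS: U nullable, giving UhS | hS.
Unchanged (no nullable symbols): S -> b; U -> h; Y -> b.

S -> b | Ub | bU | UbU; U -> Y | b | h | Ub | UUb; Y -> b | hS | UhS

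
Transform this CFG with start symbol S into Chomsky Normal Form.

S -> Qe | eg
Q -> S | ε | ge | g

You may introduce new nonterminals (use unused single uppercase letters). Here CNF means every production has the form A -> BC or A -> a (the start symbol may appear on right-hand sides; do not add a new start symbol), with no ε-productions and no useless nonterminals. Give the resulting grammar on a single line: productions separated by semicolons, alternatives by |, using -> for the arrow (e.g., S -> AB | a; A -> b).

S -> e | AB | QA; A -> e; B -> g; Q -> e | g | AB | BA | QA

Nullable: {Q}; after ε-elimination: S -> e | Qe | eg; Q -> S | g | ge.
After unit-elimination: S -> e | Qe | eg; Q -> e | g | Qe | eg | ge.
TERM: introduce A -> e, B -> g and substitute in every rule of length ≥2.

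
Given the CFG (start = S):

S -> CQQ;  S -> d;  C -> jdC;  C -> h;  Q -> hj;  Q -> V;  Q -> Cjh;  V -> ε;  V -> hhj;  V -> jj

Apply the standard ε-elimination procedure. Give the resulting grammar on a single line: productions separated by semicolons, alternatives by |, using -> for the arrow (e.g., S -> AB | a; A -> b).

S -> C | d | CQ | CQQ; C -> h | jdC; Q -> V | hj | Cjh; V -> jj | hhj

Nullable set: {Q, V}.
S -> CQQ: Q, Q nullable, giving C | CQ | CQQ.
Q -> V: V nullable, giving V.
Drop V -> ε.
Unchanged (no nullable symbols): S -> d; C -> h; C -> jdC; Q -> Cjh; Q -> hj; V -> hhj; V -> jj.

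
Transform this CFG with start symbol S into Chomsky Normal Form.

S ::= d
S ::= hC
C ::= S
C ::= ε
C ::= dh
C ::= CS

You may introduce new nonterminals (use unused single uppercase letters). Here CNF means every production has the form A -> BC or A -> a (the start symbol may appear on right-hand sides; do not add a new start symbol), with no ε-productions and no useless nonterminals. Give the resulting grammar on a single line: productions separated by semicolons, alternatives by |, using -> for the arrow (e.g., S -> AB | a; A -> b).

Nullable: {C}; after ε-elimination: S -> d | h | hC; C -> S | CS | dh.
After unit-elimination: S -> d | h | hC; C -> d | h | CS | dh | hC.
TERM: introduce A -> d, B -> h and substitute in every rule of length ≥2.

S -> d | h | BC; A -> d; B -> h; C -> d | h | AB | BC | CS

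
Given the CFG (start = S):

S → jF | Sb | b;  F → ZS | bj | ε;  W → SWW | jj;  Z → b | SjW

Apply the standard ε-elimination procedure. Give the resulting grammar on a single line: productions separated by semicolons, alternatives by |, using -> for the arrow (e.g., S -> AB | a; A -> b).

S -> b | j | Sb | jF; F -> ZS | bj; W -> jj | SWW; Z -> b | SjW

Nullable set: {F}.
S -> jF: F nullable, giving j | jF.
Drop F -> ε.
Unchanged (no nullable symbols): S -> Sb; S -> b; F -> ZS; F -> bj; W -> SWW; W -> jj; Z -> SjW; Z -> b.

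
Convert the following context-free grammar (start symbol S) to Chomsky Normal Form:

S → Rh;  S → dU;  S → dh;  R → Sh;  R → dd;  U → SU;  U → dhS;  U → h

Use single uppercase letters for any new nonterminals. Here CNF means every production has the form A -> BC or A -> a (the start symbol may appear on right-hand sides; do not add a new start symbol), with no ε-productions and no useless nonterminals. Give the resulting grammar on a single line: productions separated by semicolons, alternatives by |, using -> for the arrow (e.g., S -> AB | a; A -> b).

No ε-productions.
No unit productions to eliminate.
TERM: introduce B -> d, A -> h and substitute in every rule of length ≥2.
BIN: U -> BAS becomes U -> BC, C -> AS.

S -> BA | BU | RA; A -> h; B -> d; C -> AS; R -> BB | SA; U -> h | BC | SU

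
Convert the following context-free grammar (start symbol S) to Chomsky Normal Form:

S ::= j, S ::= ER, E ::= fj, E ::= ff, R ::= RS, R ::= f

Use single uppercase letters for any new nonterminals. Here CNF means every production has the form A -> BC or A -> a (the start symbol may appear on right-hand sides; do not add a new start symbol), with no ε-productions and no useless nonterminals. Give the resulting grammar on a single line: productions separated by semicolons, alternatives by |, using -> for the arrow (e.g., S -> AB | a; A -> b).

S -> j | ER; A -> f; B -> j; E -> AA | AB; R -> f | RS

No ε-productions.
No unit productions to eliminate.
TERM: introduce A -> f, B -> j and substitute in every rule of length ≥2.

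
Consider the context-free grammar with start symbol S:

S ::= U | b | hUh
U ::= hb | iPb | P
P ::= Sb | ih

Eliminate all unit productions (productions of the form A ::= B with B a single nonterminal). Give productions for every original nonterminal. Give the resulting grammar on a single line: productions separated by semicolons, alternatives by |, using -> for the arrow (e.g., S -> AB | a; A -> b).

Unit productions: S->U, U->P.
Unit pairs (A ⇒* B via units): (S,P), (S,U), (U,P).
S: inherits non-unit rules of {P, S, U} → Sb | b | hUh | hb | iPb | ih.
P: inherits non-unit rules of {P} → Sb | ih.
U: inherits non-unit rules of {P, U} → Sb | hb | iPb | ih.

S -> b | Sb | hb | ih | hUh | iPb; P -> Sb | ih; U -> Sb | hb | ih | iPb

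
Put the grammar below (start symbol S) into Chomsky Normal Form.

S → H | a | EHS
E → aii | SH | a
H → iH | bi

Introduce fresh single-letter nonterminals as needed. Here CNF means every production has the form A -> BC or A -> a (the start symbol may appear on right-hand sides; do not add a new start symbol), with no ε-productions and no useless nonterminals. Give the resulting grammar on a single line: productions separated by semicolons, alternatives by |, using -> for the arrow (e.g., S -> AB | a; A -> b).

S -> a | BH | CB | EF; A -> a; B -> i; C -> b; D -> BB; E -> a | AD | SH; F -> HS; H -> BH | CB

No ε-productions.
After unit-elimination: S -> a | bi | iH | EHS; E -> a | SH | aii; H -> bi | iH.
TERM: introduce A -> a, C -> b, B -> i and substitute in every rule of length ≥2.
BIN: E -> ABB becomes E -> AD, D -> BB; S -> EHS becomes S -> EF, F -> HS.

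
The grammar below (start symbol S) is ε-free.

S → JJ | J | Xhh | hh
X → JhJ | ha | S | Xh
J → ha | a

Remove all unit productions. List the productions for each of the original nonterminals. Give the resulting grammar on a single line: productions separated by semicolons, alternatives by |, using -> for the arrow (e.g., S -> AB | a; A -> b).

Unit productions: S->J, X->S.
Unit pairs (A ⇒* B via units): (S,J), (X,J), (X,S).
S: inherits non-unit rules of {J, S} → JJ | Xhh | a | ha | hh.
J: inherits non-unit rules of {J} → a | ha.
X: inherits non-unit rules of {J, S, X} → JJ | JhJ | Xh | Xhh | a | ha | hh.

S -> a | JJ | ha | hh | Xhh; J -> a | ha; X -> a | JJ | Xh | ha | hh | JhJ | Xhh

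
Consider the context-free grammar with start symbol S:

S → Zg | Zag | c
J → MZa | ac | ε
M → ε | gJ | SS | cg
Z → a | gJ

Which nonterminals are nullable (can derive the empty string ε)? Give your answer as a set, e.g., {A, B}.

Directly nullable (have an ε-rule): {J, M}.
Not nullable: S, Z — each has a terminal in every rule's right-hand side or depends on a non-nullable symbol.

{J, M}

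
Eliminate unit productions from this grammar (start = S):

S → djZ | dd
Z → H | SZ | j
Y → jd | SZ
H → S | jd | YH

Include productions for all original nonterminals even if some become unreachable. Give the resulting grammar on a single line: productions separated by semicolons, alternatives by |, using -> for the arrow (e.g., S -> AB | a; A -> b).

S -> dd | djZ; H -> YH | dd | jd | djZ; Y -> SZ | jd; Z -> j | SZ | YH | dd | jd | djZ

Unit productions: H->S, Z->H.
Unit pairs (A ⇒* B via units): (H,S), (Z,H), (Z,S).
S: inherits non-unit rules of {S} → dd | djZ.
H: inherits non-unit rules of {H, S} → YH | dd | djZ | jd.
Y: inherits non-unit rules of {Y} → SZ | jd.
Z: inherits non-unit rules of {H, S, Z} → SZ | YH | dd | djZ | j | jd.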